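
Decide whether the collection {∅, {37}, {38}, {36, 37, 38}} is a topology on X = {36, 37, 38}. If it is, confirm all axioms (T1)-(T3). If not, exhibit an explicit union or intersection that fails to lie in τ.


τ is NOT a topology on X.

Axiom (T1): ∅ ∈ τ? Yes; X ∈ τ? Yes.
Axiom (T2/T3): check pairwise unions and intersections of members of τ.
Counterexample for (T2): {37} ∪ {38} = {37, 38} ∉ τ. Therefore τ is NOT a topology.


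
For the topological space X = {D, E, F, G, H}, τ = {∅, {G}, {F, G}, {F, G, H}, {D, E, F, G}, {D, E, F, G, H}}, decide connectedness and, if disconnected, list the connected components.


(X, τ) is connected.

Find clopen sets (U ∈ τ with X ∖ U ∈ τ):
  U = ∅, X ∖ U = {D, E, F, G, H} — both open, so U is clopen.
  U = {D, E, F, G, H}, X ∖ U = ∅ — both open, so U is clopen.
Only trivial clopens (∅ and X) exist, so (X, τ) is connected.
Compute connected components by grouping points that agree on all clopens:
  component: {D, E, F, G, H}


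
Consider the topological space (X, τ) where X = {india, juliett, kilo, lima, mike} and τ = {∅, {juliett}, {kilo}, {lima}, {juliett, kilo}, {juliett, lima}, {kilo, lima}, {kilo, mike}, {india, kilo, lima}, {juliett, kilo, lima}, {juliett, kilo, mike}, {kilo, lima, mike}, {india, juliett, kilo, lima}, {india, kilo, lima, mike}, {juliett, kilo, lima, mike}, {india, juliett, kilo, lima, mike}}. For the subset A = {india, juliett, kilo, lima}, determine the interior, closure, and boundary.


int(A) = {india, juliett, kilo, lima}, cl(A) = {india, juliett, kilo, lima, mike}, ∂A = {mike}.

Closed sets in (X, τ) are complements of opens:
  closed(X, τ) = {∅, {india}, {juliett}, {mike}, {india, juliett}, {india, lima}, {india, mike}, {juliett, mike}, {india, juliett, lima}, {india, juliett, mike}, {india, kilo, mike}, {india, lima, mike}, {india, juliett, kilo, mike}, {india, juliett, lima, mike}, {india, kilo, lima, mike}, {india, juliett, kilo, lima, mike}}.
int(A) = ⋃ {U ∈ τ : U ⊆ A}. Opens contained in A: ∅, {juliett}, {kilo}, {lima}, {juliett, kilo}, {juliett, lima}, {kilo, lima}, {india, kilo, lima}, {juliett, kilo, lima}, {india, juliett, kilo, lima}.
Taking the union of these: int(A) = {india, juliett, kilo, lima}.
cl(A) = ⋂ {C closed : A ⊆ C}. Closed sets containing A: {india, juliett, kilo, lima, mike}.
Intersecting these: cl(A) = {india, juliett, kilo, lima, mike}.
∂A = cl(A) ∖ int(A) = {india, juliett, kilo, lima, mike} ∖ {india, juliett, kilo, lima} = {mike}.


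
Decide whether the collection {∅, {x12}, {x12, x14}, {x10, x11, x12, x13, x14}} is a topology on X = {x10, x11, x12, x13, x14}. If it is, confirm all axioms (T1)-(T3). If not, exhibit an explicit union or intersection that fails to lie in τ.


τ IS a topology on X.

Axiom (T1): ∅ ∈ τ? Yes; X ∈ τ? Yes.
Axiom (T2/T3): check pairwise unions and intersections of members of τ.
All pairwise intersections and unions checked — each lies in τ. Therefore τ satisfies (T1), (T2), (T3): it IS a topology on X.


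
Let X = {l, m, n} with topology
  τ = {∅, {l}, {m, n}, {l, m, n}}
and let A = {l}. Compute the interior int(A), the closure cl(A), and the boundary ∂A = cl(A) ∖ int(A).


int(A) = {l}, cl(A) = {l}, ∂A = ∅.

Closed sets in (X, τ) are complements of opens:
  closed(X, τ) = {∅, {l}, {m, n}, {l, m, n}}.
int(A) = ⋃ {U ∈ τ : U ⊆ A}. Opens contained in A: ∅, {l}.
Taking the union of these: int(A) = {l}.
cl(A) = ⋂ {C closed : A ⊆ C}. Closed sets containing A: {l}, {l, m, n}.
Intersecting these: cl(A) = {l}.
∂A = cl(A) ∖ int(A) = {l} ∖ {l} = ∅.


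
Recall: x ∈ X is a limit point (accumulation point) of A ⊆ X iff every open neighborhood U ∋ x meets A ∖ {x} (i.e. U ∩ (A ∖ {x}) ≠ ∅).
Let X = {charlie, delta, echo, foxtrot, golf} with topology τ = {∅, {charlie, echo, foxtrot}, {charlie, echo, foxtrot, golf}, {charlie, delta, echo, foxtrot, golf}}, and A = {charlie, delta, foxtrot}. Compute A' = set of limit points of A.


A' = {charlie, delta, echo, foxtrot, golf}

For each x ∈ X, list the open sets U ∈ τ with x ∈ U, then check whether U ∩ (A ∖ {x}) ≠ ∅ for every such U.
  x = charlie: opens ∋ x are {charlie, echo, foxtrot}, {charlie, echo, foxtrot, golf}, {charlie, delta, echo, foxtrot, golf}; each meets A ∖ {charlie}, so x IS a limit point.
  x = delta: opens ∋ x are {charlie, delta, echo, foxtrot, golf}; each meets A ∖ {delta}, so x IS a limit point.
  x = echo: opens ∋ x are {charlie, echo, foxtrot}, {charlie, echo, foxtrot, golf}, {charlie, delta, echo, foxtrot, golf}; each meets A ∖ {echo}, so x IS a limit point.
  x = foxtrot: opens ∋ x are {charlie, echo, foxtrot}, {charlie, echo, foxtrot, golf}, {charlie, delta, echo, foxtrot, golf}; each meets A ∖ {foxtrot}, so x IS a limit point.
  x = golf: opens ∋ x are {charlie, echo, foxtrot, golf}, {charlie, delta, echo, foxtrot, golf}; each meets A ∖ {golf}, so x IS a limit point.
Collecting: A' = {charlie, delta, echo, foxtrot, golf}.


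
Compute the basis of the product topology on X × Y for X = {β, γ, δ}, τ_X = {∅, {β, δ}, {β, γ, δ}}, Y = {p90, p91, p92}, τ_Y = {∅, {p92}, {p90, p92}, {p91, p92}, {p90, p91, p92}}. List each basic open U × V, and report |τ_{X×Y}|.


Basis B = {∅ × ∅, {β, δ} × {p92}, {β, γ, δ} × {p92}, {β, δ} × {p90, p92}, {β, δ} × {p91, p92}, {β, δ} × {p90, p91, p92}, {β, γ, δ} × {p90, p92}, {β, γ, δ} × {p91, p92}, {β, γ, δ} × {p90, p91, p92}}; |τ_{X×Y}| = 14.

Enumerate products U × V with U ∈ τ_X, V ∈ τ_Y (deduplicated):
  ∅ × ∅ = {} (∅)
  {β, δ} × {p92} = {(β,p92), (δ,p92)}
  {β, γ, δ} × {p92} = {(β,p92), (γ,p92), (δ,p92)}
  {β, δ} × {p90, p92} = {(β,p90), (β,p92), (δ,p90), (δ,p92)}
  {β, δ} × {p91, p92} = {(β,p91), (β,p92), (δ,p91), (δ,p92)}
  {β, δ} × {p90, p91, p92} = {(β,p90), (β,p91), (β,p92), (δ,p90), (δ,p91), (δ,p92)}
  {β, γ, δ} × {p90, p92} = {(β,p90), (β,p92), (γ,p90), (γ,p92), (δ,p90), (δ,p92)}
  {β, γ, δ} × {p91, p92} = {(β,p91), (β,p92), (γ,p91), (γ,p92), (δ,p91), (δ,p92)}
  {β, γ, δ} × {p90, p91, p92} = {(β,p90), (β,p91), (β,p92), (γ,p90), (γ,p91), (γ,p92), (δ,p90), (δ,p91), (δ,p92)}
These 9 distinct sets form the basis B.
Close under arbitrary unions to get τ_{X×Y}; counting gives |τ_{X×Y}| = 14.


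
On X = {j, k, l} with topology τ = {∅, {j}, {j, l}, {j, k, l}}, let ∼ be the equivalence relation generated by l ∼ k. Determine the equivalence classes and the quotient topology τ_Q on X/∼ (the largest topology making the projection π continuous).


X/∼ = {[j], [k=l]}; |τ_Q| = 3.

Equivalence classes: [j], [k=l].
Quotient map π: X → X/∼ sends j ↦ [j], k ↦ [k=l], l ↦ [k=l].
For each subset V ⊆ X/∼, compute π^{-1}(V) ⊆ X and check whether π^{-1}(V) ∈ τ. V is open in τ_Q iff π^{-1}(V) ∈ τ.
  V = {}: π^{-1}(V) = ∅ ∈ τ ✓.
  V = {[j]}: π^{-1}(V) = {j} ∈ τ ✓.
  V = {[k=l]}: π^{-1}(V) = {k, l} ∉ τ ✗.
  V = {[j], [k=l]}: π^{-1}(V) = {j, k, l} ∈ τ ✓.
Open sets in the quotient: τ_Q = {{}, {[j]}, {[j], [k=l]}} (3 elements).


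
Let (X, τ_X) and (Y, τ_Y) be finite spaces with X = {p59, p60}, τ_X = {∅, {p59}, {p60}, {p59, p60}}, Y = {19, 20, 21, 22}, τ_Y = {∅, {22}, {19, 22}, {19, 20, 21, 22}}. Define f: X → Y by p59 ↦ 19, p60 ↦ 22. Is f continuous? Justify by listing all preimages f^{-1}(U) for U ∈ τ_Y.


f IS continuous.

Compute f^{-1}(U) for each U ∈ τ_Y:
  U = ∅: f^{-1}(U) = ∅ ∈ τ_X ✓.
  U = {22}: f^{-1}(U) = {p60} ∈ τ_X ✓.
  U = {19, 22}: f^{-1}(U) = {p59, p60} ∈ τ_X ✓.
  U = {19, 20, 21, 22}: f^{-1}(U) = {p59, p60} ∈ τ_X ✓.
Every preimage lies in τ_X, so f IS continuous.


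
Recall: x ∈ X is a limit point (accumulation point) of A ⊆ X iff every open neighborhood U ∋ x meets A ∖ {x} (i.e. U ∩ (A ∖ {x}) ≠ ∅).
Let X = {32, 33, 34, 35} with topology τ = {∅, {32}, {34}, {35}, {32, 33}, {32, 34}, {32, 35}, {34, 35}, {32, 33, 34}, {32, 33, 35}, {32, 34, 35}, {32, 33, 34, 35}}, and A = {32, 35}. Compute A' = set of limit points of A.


A' = {33}

For each x ∈ X, list the open sets U ∈ τ with x ∈ U, then check whether U ∩ (A ∖ {x}) ≠ ∅ for every such U.
  x = 32: open {32} ∋ x has {32} ∩ (A ∖ {32}) = ∅, so x is NOT a limit point.
  x = 33: opens ∋ x are {32, 33}, {32, 33, 34}, {32, 33, 35}, {32, 33, 34, 35}; each meets A ∖ {33}, so x IS a limit point.
  x = 34: open {34} ∋ x has {34} ∩ (A ∖ {34}) = ∅, so x is NOT a limit point.
  x = 35: open {35} ∋ x has {35} ∩ (A ∖ {35}) = ∅, so x is NOT a limit point.
Collecting: A' = {33}.


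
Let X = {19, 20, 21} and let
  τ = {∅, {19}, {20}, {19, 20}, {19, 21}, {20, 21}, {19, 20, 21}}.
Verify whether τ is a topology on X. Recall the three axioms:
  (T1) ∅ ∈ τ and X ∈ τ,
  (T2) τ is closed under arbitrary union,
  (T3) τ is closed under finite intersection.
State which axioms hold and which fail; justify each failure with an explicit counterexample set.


τ is NOT a topology on X.

Axiom (T1): ∅ ∈ τ? Yes; X ∈ τ? Yes.
Axiom (T2/T3): check pairwise unions and intersections of members of τ.
Counterexample for (T3): {19, 21} ∩ {20, 21} = {21} ∉ τ. Therefore τ is NOT a topology.


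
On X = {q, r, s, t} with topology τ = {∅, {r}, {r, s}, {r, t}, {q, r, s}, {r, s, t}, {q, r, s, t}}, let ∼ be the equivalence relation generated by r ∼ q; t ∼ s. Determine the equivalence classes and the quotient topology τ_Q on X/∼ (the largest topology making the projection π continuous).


X/∼ = {[q=r], [s=t]}; |τ_Q| = 2.

Equivalence classes: [q=r], [s=t].
Quotient map π: X → X/∼ sends q ↦ [q=r], r ↦ [q=r], s ↦ [s=t], t ↦ [s=t].
For each subset V ⊆ X/∼, compute π^{-1}(V) ⊆ X and check whether π^{-1}(V) ∈ τ. V is open in τ_Q iff π^{-1}(V) ∈ τ.
  V = {}: π^{-1}(V) = ∅ ∈ τ ✓.
  V = {[q=r]}: π^{-1}(V) = {q, r} ∉ τ ✗.
  V = {[s=t]}: π^{-1}(V) = {s, t} ∉ τ ✗.
  V = {[q=r], [s=t]}: π^{-1}(V) = {q, r, s, t} ∈ τ ✓.
Open sets in the quotient: τ_Q = {{}, {[q=r], [s=t]}} (2 elements).


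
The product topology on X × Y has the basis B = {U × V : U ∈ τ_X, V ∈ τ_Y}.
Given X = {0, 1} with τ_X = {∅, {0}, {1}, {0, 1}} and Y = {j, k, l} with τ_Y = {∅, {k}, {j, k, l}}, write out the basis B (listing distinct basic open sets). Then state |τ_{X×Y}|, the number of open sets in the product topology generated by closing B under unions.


Basis B = {∅ × ∅, {0} × {k}, {1} × {k}, {0, 1} × {k}, {0} × {j, k, l}, {1} × {j, k, l}, {0, 1} × {j, k, l}}; |τ_{X×Y}| = 9.

Enumerate products U × V with U ∈ τ_X, V ∈ τ_Y (deduplicated):
  ∅ × ∅ = {} (∅)
  {0} × {k} = {(0,k)}
  {1} × {k} = {(1,k)}
  {0, 1} × {k} = {(0,k), (1,k)}
  {0} × {j, k, l} = {(0,j), (0,k), (0,l)}
  {1} × {j, k, l} = {(1,j), (1,k), (1,l)}
  {0, 1} × {j, k, l} = {(0,j), (0,k), (0,l), (1,j), (1,k), (1,l)}
These 7 distinct sets form the basis B.
Close under arbitrary unions to get τ_{X×Y}; counting gives |τ_{X×Y}| = 9.


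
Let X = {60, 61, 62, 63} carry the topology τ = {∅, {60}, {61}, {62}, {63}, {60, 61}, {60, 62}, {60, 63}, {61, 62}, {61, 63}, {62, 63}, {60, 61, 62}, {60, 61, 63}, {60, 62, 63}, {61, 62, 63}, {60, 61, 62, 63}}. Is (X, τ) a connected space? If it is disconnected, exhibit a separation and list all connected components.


(X, τ) is disconnected; components = [{60}, {61}, {62}, {63}].

Find clopen sets (U ∈ τ with X ∖ U ∈ τ):
  U = ∅, X ∖ U = {60, 61, 62, 63} — both open, so U is clopen.
  U = {60}, X ∖ U = {61, 62, 63} — both open, so U is clopen.
  U = {61}, X ∖ U = {60, 62, 63} — both open, so U is clopen.
  U = {62}, X ∖ U = {60, 61, 63} — both open, so U is clopen.
  U = {63}, X ∖ U = {60, 61, 62} — both open, so U is clopen.
  U = {60, 61}, X ∖ U = {62, 63} — both open, so U is clopen.
  U = {60, 62}, X ∖ U = {61, 63} — both open, so U is clopen.
  U = {60, 63}, X ∖ U = {61, 62} — both open, so U is clopen.
  U = {61, 62}, X ∖ U = {60, 63} — both open, so U is clopen.
  U = {61, 63}, X ∖ U = {60, 62} — both open, so U is clopen.
  U = {62, 63}, X ∖ U = {60, 61} — both open, so U is clopen.
  U = {60, 61, 62}, X ∖ U = {63} — both open, so U is clopen.
  U = {60, 61, 63}, X ∖ U = {62} — both open, so U is clopen.
  U = {60, 62, 63}, X ∖ U = {61} — both open, so U is clopen.
  U = {61, 62, 63}, X ∖ U = {60} — both open, so U is clopen.
  U = {60, 61, 62, 63}, X ∖ U = ∅ — both open, so U is clopen.
Nontrivial clopen(s) exist: e.g. {62}. So (X, τ) is disconnected.
Compute connected components by grouping points that agree on all clopens:
  component: {60}
  component: {61}
  component: {62}
  component: {63}


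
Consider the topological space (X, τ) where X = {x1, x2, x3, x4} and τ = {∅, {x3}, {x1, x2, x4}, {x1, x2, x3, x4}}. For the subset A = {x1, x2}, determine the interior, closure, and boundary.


int(A) = ∅, cl(A) = {x1, x2, x4}, ∂A = {x1, x2, x4}.

Closed sets in (X, τ) are complements of opens:
  closed(X, τ) = {∅, {x3}, {x1, x2, x4}, {x1, x2, x3, x4}}.
int(A) = ⋃ {U ∈ τ : U ⊆ A}. Opens contained in A: ∅.
Taking the union of these: int(A) = ∅.
cl(A) = ⋂ {C closed : A ⊆ C}. Closed sets containing A: {x1, x2, x4}, {x1, x2, x3, x4}.
Intersecting these: cl(A) = {x1, x2, x4}.
∂A = cl(A) ∖ int(A) = {x1, x2, x4} ∖ ∅ = {x1, x2, x4}.


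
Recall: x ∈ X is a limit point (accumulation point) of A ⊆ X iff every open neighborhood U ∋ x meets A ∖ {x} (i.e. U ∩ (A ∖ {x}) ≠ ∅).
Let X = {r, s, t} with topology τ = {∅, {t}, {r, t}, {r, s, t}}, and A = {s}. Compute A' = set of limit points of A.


A' = ∅

For each x ∈ X, list the open sets U ∈ τ with x ∈ U, then check whether U ∩ (A ∖ {x}) ≠ ∅ for every such U.
  x = r: open {r, t} ∋ x has {r, t} ∩ (A ∖ {r}) = ∅, so x is NOT a limit point.
  x = s: open {r, s, t} ∋ x has {r, s, t} ∩ (A ∖ {s}) = ∅, so x is NOT a limit point.
  x = t: open {t} ∋ x has {t} ∩ (A ∖ {t}) = ∅, so x is NOT a limit point.
Collecting: A' = ∅.


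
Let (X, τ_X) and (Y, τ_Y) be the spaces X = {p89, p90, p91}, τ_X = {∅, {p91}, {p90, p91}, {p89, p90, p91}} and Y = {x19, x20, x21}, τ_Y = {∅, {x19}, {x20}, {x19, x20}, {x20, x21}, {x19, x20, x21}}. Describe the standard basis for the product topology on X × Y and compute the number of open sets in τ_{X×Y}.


Basis B = {∅ × ∅, {p91} × {x19}, {p91} × {x20}, {p90, p91} × {x19}, {p90, p91} × {x20}, {p91} × {x19, x20}, {p91} × {x20, x21}, {p89, p90, p91} × {x19}, {p89, p90, p91} × {x20}, {p91} × {x19, x20, x21}, {p90, p91} × {x19, x20}, {p90, p91} × {x20, x21}, {p89, p90, p91} × {x19, x20}, {p89, p90, p91} × {x20, x21}, {p90, p91} × {x19, x20, x21}, {p89, p90, p91} × {x19, x20, x21}}; |τ_{X×Y}| = 40.

Enumerate products U × V with U ∈ τ_X, V ∈ τ_Y (deduplicated):
  ∅ × ∅ = {} (∅)
  {p91} × {x19} = {(p91,x19)}
  {p91} × {x20} = {(p91,x20)}
  {p90, p91} × {x19} = {(p90,x19), (p91,x19)}
  {p90, p91} × {x20} = {(p90,x20), (p91,x20)}
  {p91} × {x19, x20} = {(p91,x19), (p91,x20)}
  {p91} × {x20, x21} = {(p91,x20), (p91,x21)}
  {p89, p90, p91} × {x19} = {(p89,x19), (p90,x19), (p91,x19)}
  {p89, p90, p91} × {x20} = {(p89,x20), (p90,x20), (p91,x20)}
  {p91} × {x19, x20, x21} = {(p91,x19), (p91,x20), (p91,x21)}
  {p90, p91} × {x19, x20} = {(p90,x19), (p90,x20), (p91,x19), (p91,x20)}
  {p90, p91} × {x20, x21} = {(p90,x20), (p90,x21), (p91,x20), (p91,x21)}
  {p89, p90, p91} × {x19, x20} = {(p89,x19), (p89,x20), (p90,x19), (p90,x20), (p91,x19), (p91,x20)}
  {p89, p90, p91} × {x20, x21} = {(p89,x20), (p89,x21), (p90,x20), (p90,x21), (p91,x20), (p91,x21)}
  {p90, p91} × {x19, x20, x21} = {(p90,x19), (p90,x20), (p90,x21), (p91,x19), (p91,x20), (p91,x21)}
  {p89, p90, p91} × {x19, x20, x21} = {(p89,x19), (p89,x20), (p89,x21), (p90,x19), (p90,x20), (p90,x21), (p91,x19), (p91,x20), (p91,x21)}
These 16 distinct sets form the basis B.
Close under arbitrary unions to get τ_{X×Y}; counting gives |τ_{X×Y}| = 40.


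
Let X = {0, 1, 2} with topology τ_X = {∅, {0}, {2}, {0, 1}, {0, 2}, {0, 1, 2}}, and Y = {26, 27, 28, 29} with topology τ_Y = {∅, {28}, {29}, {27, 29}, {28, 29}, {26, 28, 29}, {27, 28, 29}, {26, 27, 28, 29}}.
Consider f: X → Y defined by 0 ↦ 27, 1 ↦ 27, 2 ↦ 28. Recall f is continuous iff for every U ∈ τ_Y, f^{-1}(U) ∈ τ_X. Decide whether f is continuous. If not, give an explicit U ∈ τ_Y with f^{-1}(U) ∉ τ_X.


f IS continuous.

Compute f^{-1}(U) for each U ∈ τ_Y:
  U = ∅: f^{-1}(U) = ∅ ∈ τ_X ✓.
  U = {28}: f^{-1}(U) = {2} ∈ τ_X ✓.
  U = {29}: f^{-1}(U) = ∅ ∈ τ_X ✓.
  U = {27, 29}: f^{-1}(U) = {0, 1} ∈ τ_X ✓.
  U = {28, 29}: f^{-1}(U) = {2} ∈ τ_X ✓.
  U = {26, 28, 29}: f^{-1}(U) = {2} ∈ τ_X ✓.
  U = {27, 28, 29}: f^{-1}(U) = {0, 1, 2} ∈ τ_X ✓.
  U = {26, 27, 28, 29}: f^{-1}(U) = {0, 1, 2} ∈ τ_X ✓.
Every preimage lies in τ_X, so f IS continuous.


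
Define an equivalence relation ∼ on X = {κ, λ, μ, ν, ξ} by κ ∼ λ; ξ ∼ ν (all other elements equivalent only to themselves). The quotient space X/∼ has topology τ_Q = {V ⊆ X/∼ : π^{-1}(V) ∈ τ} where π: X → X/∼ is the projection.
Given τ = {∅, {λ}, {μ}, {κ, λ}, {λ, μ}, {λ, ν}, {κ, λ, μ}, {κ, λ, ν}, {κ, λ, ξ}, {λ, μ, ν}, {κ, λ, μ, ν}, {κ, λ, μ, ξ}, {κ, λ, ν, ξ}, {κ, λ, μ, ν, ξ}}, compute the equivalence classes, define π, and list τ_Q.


X/∼ = {[κ=λ], [μ], [ν=ξ]}; |τ_Q| = 6.

Equivalence classes: [κ=λ], [μ], [ν=ξ].
Quotient map π: X → X/∼ sends κ ↦ [κ=λ], λ ↦ [κ=λ], μ ↦ [μ], ν ↦ [ν=ξ], ξ ↦ [ν=ξ].
For each subset V ⊆ X/∼, compute π^{-1}(V) ⊆ X and check whether π^{-1}(V) ∈ τ. V is open in τ_Q iff π^{-1}(V) ∈ τ.
  V = {}: π^{-1}(V) = ∅ ∈ τ ✓.
  V = {[κ=λ]}: π^{-1}(V) = {κ, λ} ∈ τ ✓.
  V = {[μ]}: π^{-1}(V) = {μ} ∈ τ ✓.
  V = {[κ=λ], [μ]}: π^{-1}(V) = {κ, λ, μ} ∈ τ ✓.
  V = {[ν=ξ]}: π^{-1}(V) = {ν, ξ} ∉ τ ✗.
  V = {[κ=λ], [ν=ξ]}: π^{-1}(V) = {κ, λ, ν, ξ} ∈ τ ✓.
  V = {[μ], [ν=ξ]}: π^{-1}(V) = {μ, ν, ξ} ∉ τ ✗.
  V = {[κ=λ], [μ], [ν=ξ]}: π^{-1}(V) = {κ, λ, μ, ν, ξ} ∈ τ ✓.
Open sets in the quotient: τ_Q = {{}, {[κ=λ]}, {[μ]}, {[κ=λ], [μ]}, {[κ=λ], [ν=ξ]}, {[κ=λ], [μ], [ν=ξ]}} (6 elements).


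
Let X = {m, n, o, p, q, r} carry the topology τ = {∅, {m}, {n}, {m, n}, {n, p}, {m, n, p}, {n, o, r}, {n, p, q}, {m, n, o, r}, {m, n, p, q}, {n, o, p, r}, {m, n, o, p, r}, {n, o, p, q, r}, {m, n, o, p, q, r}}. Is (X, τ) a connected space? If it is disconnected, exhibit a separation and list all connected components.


(X, τ) is disconnected; components = [{m}, {n, o, p, q, r}].

Find clopen sets (U ∈ τ with X ∖ U ∈ τ):
  U = ∅, X ∖ U = {m, n, o, p, q, r} — both open, so U is clopen.
  U = {m}, X ∖ U = {n, o, p, q, r} — both open, so U is clopen.
  U = {n, o, p, q, r}, X ∖ U = {m} — both open, so U is clopen.
  U = {m, n, o, p, q, r}, X ∖ U = ∅ — both open, so U is clopen.
Nontrivial clopen(s) exist: e.g. {n, o, p, q, r}. So (X, τ) is disconnected.
Compute connected components by grouping points that agree on all clopens:
  component: {m}
  component: {n, o, p, q, r}


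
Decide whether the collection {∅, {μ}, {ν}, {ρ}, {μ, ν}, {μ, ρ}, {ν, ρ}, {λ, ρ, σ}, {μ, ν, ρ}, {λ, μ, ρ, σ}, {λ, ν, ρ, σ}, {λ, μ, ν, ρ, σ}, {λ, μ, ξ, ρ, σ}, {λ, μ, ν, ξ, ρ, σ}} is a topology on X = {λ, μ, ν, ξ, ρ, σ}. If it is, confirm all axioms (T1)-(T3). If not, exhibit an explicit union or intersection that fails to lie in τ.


τ IS a topology on X.

Axiom (T1): ∅ ∈ τ? Yes; X ∈ τ? Yes.
Axiom (T2/T3): check pairwise unions and intersections of members of τ.
All pairwise intersections and unions checked — each lies in τ. Therefore τ satisfies (T1), (T2), (T3): it IS a topology on X.


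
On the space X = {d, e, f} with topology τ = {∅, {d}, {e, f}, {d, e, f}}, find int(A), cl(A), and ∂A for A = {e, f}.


int(A) = {e, f}, cl(A) = {e, f}, ∂A = ∅.

Closed sets in (X, τ) are complements of opens:
  closed(X, τ) = {∅, {d}, {e, f}, {d, e, f}}.
int(A) = ⋃ {U ∈ τ : U ⊆ A}. Opens contained in A: ∅, {e, f}.
Taking the union of these: int(A) = {e, f}.
cl(A) = ⋂ {C closed : A ⊆ C}. Closed sets containing A: {e, f}, {d, e, f}.
Intersecting these: cl(A) = {e, f}.
∂A = cl(A) ∖ int(A) = {e, f} ∖ {e, f} = ∅.


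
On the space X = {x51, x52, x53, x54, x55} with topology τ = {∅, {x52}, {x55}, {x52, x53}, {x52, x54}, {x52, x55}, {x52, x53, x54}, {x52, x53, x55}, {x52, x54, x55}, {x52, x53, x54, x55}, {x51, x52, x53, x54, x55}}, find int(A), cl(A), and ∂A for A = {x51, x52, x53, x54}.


int(A) = {x52, x53, x54}, cl(A) = {x51, x52, x53, x54}, ∂A = {x51}.

Closed sets in (X, τ) are complements of opens:
  closed(X, τ) = {∅, {x51}, {x51, x53}, {x51, x54}, {x51, x55}, {x51, x53, x54}, {x51, x53, x55}, {x51, x54, x55}, {x51, x52, x53, x54}, {x51, x53, x54, x55}, {x51, x52, x53, x54, x55}}.
int(A) = ⋃ {U ∈ τ : U ⊆ A}. Opens contained in A: ∅, {x52}, {x52, x53}, {x52, x54}, {x52, x53, x54}.
Taking the union of these: int(A) = {x52, x53, x54}.
cl(A) = ⋂ {C closed : A ⊆ C}. Closed sets containing A: {x51, x52, x53, x54}, {x51, x52, x53, x54, x55}.
Intersecting these: cl(A) = {x51, x52, x53, x54}.
∂A = cl(A) ∖ int(A) = {x51, x52, x53, x54} ∖ {x52, x53, x54} = {x51}.


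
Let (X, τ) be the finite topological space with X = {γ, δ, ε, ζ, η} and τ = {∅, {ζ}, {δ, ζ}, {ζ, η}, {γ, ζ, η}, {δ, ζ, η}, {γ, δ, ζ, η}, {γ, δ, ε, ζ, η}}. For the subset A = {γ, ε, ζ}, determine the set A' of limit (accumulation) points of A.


A' = {γ, δ, ε, η}

For each x ∈ X, list the open sets U ∈ τ with x ∈ U, then check whether U ∩ (A ∖ {x}) ≠ ∅ for every such U.
  x = γ: opens ∋ x are {γ, ζ, η}, {γ, δ, ζ, η}, {γ, δ, ε, ζ, η}; each meets A ∖ {γ}, so x IS a limit point.
  x = δ: opens ∋ x are {δ, ζ}, {δ, ζ, η}, {γ, δ, ζ, η}, {γ, δ, ε, ζ, η}; each meets A ∖ {δ}, so x IS a limit point.
  x = ε: opens ∋ x are {γ, δ, ε, ζ, η}; each meets A ∖ {ε}, so x IS a limit point.
  x = ζ: open {ζ} ∋ x has {ζ} ∩ (A ∖ {ζ}) = ∅, so x is NOT a limit point.
  x = η: opens ∋ x are {ζ, η}, {γ, ζ, η}, {δ, ζ, η}, {γ, δ, ζ, η}, {γ, δ, ε, ζ, η}; each meets A ∖ {η}, so x IS a limit point.
Collecting: A' = {γ, δ, ε, η}.


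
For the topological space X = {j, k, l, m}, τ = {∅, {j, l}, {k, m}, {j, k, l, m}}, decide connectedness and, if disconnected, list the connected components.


(X, τ) is disconnected; components = [{j, l}, {k, m}].

Find clopen sets (U ∈ τ with X ∖ U ∈ τ):
  U = ∅, X ∖ U = {j, k, l, m} — both open, so U is clopen.
  U = {j, l}, X ∖ U = {k, m} — both open, so U is clopen.
  U = {k, m}, X ∖ U = {j, l} — both open, so U is clopen.
  U = {j, k, l, m}, X ∖ U = ∅ — both open, so U is clopen.
Nontrivial clopen(s) exist: e.g. {j, l}. So (X, τ) is disconnected.
Compute connected components by grouping points that agree on all clopens:
  component: {j, l}
  component: {k, m}


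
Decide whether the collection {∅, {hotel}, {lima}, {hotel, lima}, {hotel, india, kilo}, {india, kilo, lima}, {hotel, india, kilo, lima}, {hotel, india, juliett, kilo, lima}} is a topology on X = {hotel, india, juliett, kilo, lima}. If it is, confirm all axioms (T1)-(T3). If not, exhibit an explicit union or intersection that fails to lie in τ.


τ is NOT a topology on X.

Axiom (T1): ∅ ∈ τ? Yes; X ∈ τ? Yes.
Axiom (T2/T3): check pairwise unions and intersections of members of τ.
Counterexample for (T3): {hotel, india, kilo} ∩ {india, kilo, lima} = {india, kilo} ∉ τ. Therefore τ is NOT a topology.


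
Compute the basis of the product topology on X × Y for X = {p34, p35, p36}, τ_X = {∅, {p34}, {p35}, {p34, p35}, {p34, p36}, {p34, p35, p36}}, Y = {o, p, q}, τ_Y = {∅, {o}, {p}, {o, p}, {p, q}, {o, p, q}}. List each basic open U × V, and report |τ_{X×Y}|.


Basis B = {∅ × ∅, {p34} × {o}, {p34} × {p}, {p35} × {o}, {p35} × {p}, {p34} × {o, p}, {p34, p35} × {o}, {p34, p36} × {o}, {p34} × {p, q}, {p34, p35} × {p}, {p34, p36} × {p}, {p35} × {o, p}, {p35} × {p, q}, {p34} × {o, p, q}, {p34, p35, p36} × {o}, {p34, p35, p36} × {p}, {p35} × {o, p, q}, {p34, p35} × {o, p}, {p34, p36} × {o, p}, {p34, p35} × {p, q}, {p34, p36} × {p, q}, {p34, p35} × {o, p, q}, {p34, p36} × {o, p, q}, {p34, p35, p36} × {o, p}, {p34, p35, p36} × {p, q}, {p34, p35, p36} × {o, p, q}}; |τ_{X×Y}| = 108.

Enumerate products U × V with U ∈ τ_X, V ∈ τ_Y (deduplicated):
  ∅ × ∅ = {} (∅)
  {p34} × {o} = {(p34,o)}
  {p34} × {p} = {(p34,p)}
  {p35} × {o} = {(p35,o)}
  {p35} × {p} = {(p35,p)}
  {p34} × {o, p} = {(p34,o), (p34,p)}
  {p34, p35} × {o} = {(p34,o), (p35,o)}
  {p34, p36} × {o} = {(p34,o), (p36,o)}
  {p34} × {p, q} = {(p34,p), (p34,q)}
  {p34, p35} × {p} = {(p34,p), (p35,p)}
  {p34, p36} × {p} = {(p34,p), (p36,p)}
  {p35} × {o, p} = {(p35,o), (p35,p)}
  {p35} × {p, q} = {(p35,p), (p35,q)}
  {p34} × {o, p, q} = {(p34,o), (p34,p), (p34,q)}
  {p34, p35, p36} × {o} = {(p34,o), (p35,o), (p36,o)}
  {p34, p35, p36} × {p} = {(p34,p), (p35,p), (p36,p)}
  {p35} × {o, p, q} = {(p35,o), (p35,p), (p35,q)}
  {p34, p35} × {o, p} = {(p34,o), (p34,p), (p35,o), (p35,p)}
  {p34, p36} × {o, p} = {(p34,o), (p34,p), (p36,o), (p36,p)}
  {p34, p35} × {p, q} = {(p34,p), (p34,q), (p35,p), (p35,q)}
  {p34, p36} × {p, q} = {(p34,p), (p34,q), (p36,p), (p36,q)}
  {p34, p35} × {o, p, q} = {(p34,o), (p34,p), (p34,q), (p35,o), (p35,p), (p35,q)}
  {p34, p36} × {o, p, q} = {(p34,o), (p34,p), (p34,q), (p36,o), (p36,p), (p36,q)}
  {p34, p35, p36} × {o, p} = {(p34,o), (p34,p), (p35,o), (p35,p), (p36,o), (p36,p)}
  {p34, p35, p36} × {p, q} = {(p34,p), (p34,q), (p35,p), (p35,q), (p36,p), (p36,q)}
  {p34, p35, p36} × {o, p, q} = {(p34,o), (p34,p), (p34,q), (p35,o), (p35,p), (p35,q), (p36,o), (p36,p), (p36,q)}
These 26 distinct sets form the basis B.
Close under arbitrary unions to get τ_{X×Y}; counting gives |τ_{X×Y}| = 108.


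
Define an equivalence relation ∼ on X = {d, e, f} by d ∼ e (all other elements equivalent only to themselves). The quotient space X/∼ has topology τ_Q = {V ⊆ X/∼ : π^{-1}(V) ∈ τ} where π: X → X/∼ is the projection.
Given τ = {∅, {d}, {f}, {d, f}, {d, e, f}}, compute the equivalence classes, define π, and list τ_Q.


X/∼ = {[d=e], [f]}; |τ_Q| = 3.

Equivalence classes: [d=e], [f].
Quotient map π: X → X/∼ sends d ↦ [d=e], e ↦ [d=e], f ↦ [f].
For each subset V ⊆ X/∼, compute π^{-1}(V) ⊆ X and check whether π^{-1}(V) ∈ τ. V is open in τ_Q iff π^{-1}(V) ∈ τ.
  V = {}: π^{-1}(V) = ∅ ∈ τ ✓.
  V = {[d=e]}: π^{-1}(V) = {d, e} ∉ τ ✗.
  V = {[f]}: π^{-1}(V) = {f} ∈ τ ✓.
  V = {[d=e], [f]}: π^{-1}(V) = {d, e, f} ∈ τ ✓.
Open sets in the quotient: τ_Q = {{}, {[f]}, {[d=e], [f]}} (3 elements).


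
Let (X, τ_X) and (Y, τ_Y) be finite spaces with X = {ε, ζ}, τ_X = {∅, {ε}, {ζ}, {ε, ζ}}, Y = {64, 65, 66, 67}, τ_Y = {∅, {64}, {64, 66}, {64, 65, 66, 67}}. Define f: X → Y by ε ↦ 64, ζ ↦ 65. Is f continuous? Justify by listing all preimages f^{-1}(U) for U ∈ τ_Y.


f IS continuous.

Compute f^{-1}(U) for each U ∈ τ_Y:
  U = ∅: f^{-1}(U) = ∅ ∈ τ_X ✓.
  U = {64}: f^{-1}(U) = {ε} ∈ τ_X ✓.
  U = {64, 66}: f^{-1}(U) = {ε} ∈ τ_X ✓.
  U = {64, 65, 66, 67}: f^{-1}(U) = {ε, ζ} ∈ τ_X ✓.
Every preimage lies in τ_X, so f IS continuous.


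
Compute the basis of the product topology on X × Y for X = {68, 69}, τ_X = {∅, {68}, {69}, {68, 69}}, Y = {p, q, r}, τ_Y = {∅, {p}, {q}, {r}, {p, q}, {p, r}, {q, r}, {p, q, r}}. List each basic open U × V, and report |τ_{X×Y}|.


Basis B = {∅ × ∅, {68} × {p}, {68} × {q}, {68} × {r}, {69} × {p}, {69} × {q}, {69} × {r}, {68} × {p, q}, {68} × {p, r}, {68, 69} × {p}, {68} × {q, r}, {68, 69} × {q}, {68, 69} × {r}, {69} × {p, q}, {69} × {p, r}, {69} × {q, r}, {68} × {p, q, r}, {69} × {p, q, r}, {68, 69} × {p, q}, {68, 69} × {p, r}, {68, 69} × {q, r}, {68, 69} × {p, q, r}}; |τ_{X×Y}| = 64.

Enumerate products U × V with U ∈ τ_X, V ∈ τ_Y (deduplicated):
  ∅ × ∅ = {} (∅)
  {68} × {p} = {(68,p)}
  {68} × {q} = {(68,q)}
  {68} × {r} = {(68,r)}
  {69} × {p} = {(69,p)}
  {69} × {q} = {(69,q)}
  {69} × {r} = {(69,r)}
  {68} × {p, q} = {(68,p), (68,q)}
  {68} × {p, r} = {(68,p), (68,r)}
  {68, 69} × {p} = {(68,p), (69,p)}
  {68} × {q, r} = {(68,q), (68,r)}
  {68, 69} × {q} = {(68,q), (69,q)}
  {68, 69} × {r} = {(68,r), (69,r)}
  {69} × {p, q} = {(69,p), (69,q)}
  {69} × {p, r} = {(69,p), (69,r)}
  {69} × {q, r} = {(69,q), (69,r)}
  {68} × {p, q, r} = {(68,p), (68,q), (68,r)}
  {69} × {p, q, r} = {(69,p), (69,q), (69,r)}
  {68, 69} × {p, q} = {(68,p), (68,q), (69,p), (69,q)}
  {68, 69} × {p, r} = {(68,p), (68,r), (69,p), (69,r)}
  {68, 69} × {q, r} = {(68,q), (68,r), (69,q), (69,r)}
  {68, 69} × {p, q, r} = {(68,p), (68,q), (68,r), (69,p), (69,q), (69,r)}
These 22 distinct sets form the basis B.
Close under arbitrary unions to get τ_{X×Y}; counting gives |τ_{X×Y}| = 64.


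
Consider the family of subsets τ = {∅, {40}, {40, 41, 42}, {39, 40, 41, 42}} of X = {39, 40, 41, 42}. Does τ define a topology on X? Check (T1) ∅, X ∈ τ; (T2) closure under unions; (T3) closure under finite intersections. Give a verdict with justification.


τ IS a topology on X.

Axiom (T1): ∅ ∈ τ? Yes; X ∈ τ? Yes.
Axiom (T2/T3): check pairwise unions and intersections of members of τ.
All pairwise intersections and unions checked — each lies in τ. Therefore τ satisfies (T1), (T2), (T3): it IS a topology on X.


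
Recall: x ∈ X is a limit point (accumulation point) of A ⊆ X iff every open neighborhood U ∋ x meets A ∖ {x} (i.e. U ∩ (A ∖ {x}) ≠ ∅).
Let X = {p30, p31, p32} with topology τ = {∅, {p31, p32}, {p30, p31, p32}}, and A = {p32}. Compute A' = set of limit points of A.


A' = {p30, p31}

For each x ∈ X, list the open sets U ∈ τ with x ∈ U, then check whether U ∩ (A ∖ {x}) ≠ ∅ for every such U.
  x = p30: opens ∋ x are {p30, p31, p32}; each meets A ∖ {p30}, so x IS a limit point.
  x = p31: opens ∋ x are {p31, p32}, {p30, p31, p32}; each meets A ∖ {p31}, so x IS a limit point.
  x = p32: open {p31, p32} ∋ x has {p31, p32} ∩ (A ∖ {p32}) = ∅, so x is NOT a limit point.
Collecting: A' = {p30, p31}.


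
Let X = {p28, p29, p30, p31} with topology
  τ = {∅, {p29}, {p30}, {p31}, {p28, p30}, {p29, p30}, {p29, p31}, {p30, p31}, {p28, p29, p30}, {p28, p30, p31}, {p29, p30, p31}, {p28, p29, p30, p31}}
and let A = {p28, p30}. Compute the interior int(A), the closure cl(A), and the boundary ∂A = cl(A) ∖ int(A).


int(A) = {p28, p30}, cl(A) = {p28, p30}, ∂A = ∅.

Closed sets in (X, τ) are complements of opens:
  closed(X, τ) = {∅, {p28}, {p29}, {p31}, {p28, p29}, {p28, p30}, {p28, p31}, {p29, p31}, {p28, p29, p30}, {p28, p29, p31}, {p28, p30, p31}, {p28, p29, p30, p31}}.
int(A) = ⋃ {U ∈ τ : U ⊆ A}. Opens contained in A: ∅, {p30}, {p28, p30}.
Taking the union of these: int(A) = {p28, p30}.
cl(A) = ⋂ {C closed : A ⊆ C}. Closed sets containing A: {p28, p30}, {p28, p29, p30}, {p28, p30, p31}, {p28, p29, p30, p31}.
Intersecting these: cl(A) = {p28, p30}.
∂A = cl(A) ∖ int(A) = {p28, p30} ∖ {p28, p30} = ∅.


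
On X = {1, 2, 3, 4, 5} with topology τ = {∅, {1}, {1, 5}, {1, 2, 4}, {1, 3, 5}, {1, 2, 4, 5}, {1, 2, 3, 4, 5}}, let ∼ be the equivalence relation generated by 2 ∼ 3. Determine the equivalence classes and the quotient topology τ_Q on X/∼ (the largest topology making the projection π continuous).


X/∼ = {[1], [2=3], [4], [5]}; |τ_Q| = 4.

Equivalence classes: [1], [2=3], [4], [5].
Quotient map π: X → X/∼ sends 1 ↦ [1], 2 ↦ [2=3], 3 ↦ [2=3], 4 ↦ [4], 5 ↦ [5].
For each subset V ⊆ X/∼, compute π^{-1}(V) ⊆ X and check whether π^{-1}(V) ∈ τ. V is open in τ_Q iff π^{-1}(V) ∈ τ.
  V = {}: π^{-1}(V) = ∅ ∈ τ ✓.
  V = {[1]}: π^{-1}(V) = {1} ∈ τ ✓.
  V = {[2=3]}: π^{-1}(V) = {2, 3} ∉ τ ✗.
  V = {[1], [2=3]}: π^{-1}(V) = {1, 2, 3} ∉ τ ✗.
  V = {[4]}: π^{-1}(V) = {4} ∉ τ ✗.
  V = {[1], [4]}: π^{-1}(V) = {1, 4} ∉ τ ✗.
  V = {[2=3], [4]}: π^{-1}(V) = {2, 3, 4} ∉ τ ✗.
  V = {[1], [2=3], [4]}: π^{-1}(V) = {1, 2, 3, 4} ∉ τ ✗.
  V = {[5]}: π^{-1}(V) = {5} ∉ τ ✗.
  V = {[1], [5]}: π^{-1}(V) = {1, 5} ∈ τ ✓.
  V = {[2=3], [5]}: π^{-1}(V) = {2, 3, 5} ∉ τ ✗.
  V = {[1], [2=3], [5]}: π^{-1}(V) = {1, 2, 3, 5} ∉ τ ✗.
  V = {[4], [5]}: π^{-1}(V) = {4, 5} ∉ τ ✗.
  V = {[1], [4], [5]}: π^{-1}(V) = {1, 4, 5} ∉ τ ✗.
  V = {[2=3], [4], [5]}: π^{-1}(V) = {2, 3, 4, 5} ∉ τ ✗.
  V = {[1], [2=3], [4], [5]}: π^{-1}(V) = {1, 2, 3, 4, 5} ∈ τ ✓.
Open sets in the quotient: τ_Q = {{}, {[1]}, {[1], [5]}, {[1], [2=3], [4], [5]}} (4 elements).


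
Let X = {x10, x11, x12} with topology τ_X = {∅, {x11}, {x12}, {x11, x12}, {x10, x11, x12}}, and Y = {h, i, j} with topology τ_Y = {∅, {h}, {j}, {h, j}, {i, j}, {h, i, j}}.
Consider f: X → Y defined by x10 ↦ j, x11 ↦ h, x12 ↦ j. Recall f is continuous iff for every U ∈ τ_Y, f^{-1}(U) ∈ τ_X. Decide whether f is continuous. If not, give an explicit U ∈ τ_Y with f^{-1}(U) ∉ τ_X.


f is NOT continuous.

Compute f^{-1}(U) for each U ∈ τ_Y:
  U = ∅: f^{-1}(U) = ∅ ∈ τ_X ✓.
  U = {h}: f^{-1}(U) = {x11} ∈ τ_X ✓.
  U = {j}: f^{-1}(U) = {x10, x12} ∉ τ_X ✗.
  U = {h, j}: f^{-1}(U) = {x10, x11, x12} ∈ τ_X ✓.
  U = {i, j}: f^{-1}(U) = {x10, x12} ∉ τ_X ✗.
  U = {h, i, j}: f^{-1}(U) = {x10, x11, x12} ∈ τ_X ✓.
Found U = {j} with f^{-1}(U) = {x10, x12} not in τ_X. Therefore f is NOT continuous.


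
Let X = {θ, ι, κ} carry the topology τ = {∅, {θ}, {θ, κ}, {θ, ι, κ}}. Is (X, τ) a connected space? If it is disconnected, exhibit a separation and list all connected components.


(X, τ) is connected.

Find clopen sets (U ∈ τ with X ∖ U ∈ τ):
  U = ∅, X ∖ U = {θ, ι, κ} — both open, so U is clopen.
  U = {θ, ι, κ}, X ∖ U = ∅ — both open, so U is clopen.
Only trivial clopens (∅ and X) exist, so (X, τ) is connected.
Compute connected components by grouping points that agree on all clopens:
  component: {θ, ι, κ}


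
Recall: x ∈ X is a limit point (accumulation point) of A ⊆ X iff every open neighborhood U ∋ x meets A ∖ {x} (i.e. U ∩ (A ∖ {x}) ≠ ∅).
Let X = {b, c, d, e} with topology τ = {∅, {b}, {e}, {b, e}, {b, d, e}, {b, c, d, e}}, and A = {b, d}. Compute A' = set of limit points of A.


A' = {c, d}

For each x ∈ X, list the open sets U ∈ τ with x ∈ U, then check whether U ∩ (A ∖ {x}) ≠ ∅ for every such U.
  x = b: open {b} ∋ x has {b} ∩ (A ∖ {b}) = ∅, so x is NOT a limit point.
  x = c: opens ∋ x are {b, c, d, e}; each meets A ∖ {c}, so x IS a limit point.
  x = d: opens ∋ x are {b, d, e}, {b, c, d, e}; each meets A ∖ {d}, so x IS a limit point.
  x = e: open {e} ∋ x has {e} ∩ (A ∖ {e}) = ∅, so x is NOT a limit point.
Collecting: A' = {c, d}.


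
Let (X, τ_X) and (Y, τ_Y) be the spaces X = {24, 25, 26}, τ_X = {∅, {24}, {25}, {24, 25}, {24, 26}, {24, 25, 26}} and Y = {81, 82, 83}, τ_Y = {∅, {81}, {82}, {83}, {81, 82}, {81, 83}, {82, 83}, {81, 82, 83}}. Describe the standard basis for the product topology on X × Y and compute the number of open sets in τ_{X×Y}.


Basis B = {∅ × ∅, {24} × {81}, {24} × {82}, {24} × {83}, {25} × {81}, {25} × {82}, {25} × {83}, {24} × {81, 82}, {24} × {81, 83}, {24, 25} × {81}, {24, 26} × {81}, {24} × {82, 83}, {24, 25} × {82}, {24, 26} × {82}, {24, 25} × {83}, {24, 26} × {83}, {25} × {81, 82}, {25} × {81, 83}, {25} × {82, 83}, {24} × {81, 82, 83}, {24, 25, 26} × {81}, {24, 25, 26} × {82}, {24, 25, 26} × {83}, {25} × {81, 82, 83}, {24, 25} × {81, 82}, {24, 26} × {81, 82}, {24, 25} × {81, 83}, {24, 26} × {81, 83}, {24, 25} × {82, 83}, {24, 26} × {82, 83}, {24, 25} × {81, 82, 83}, {24, 26} × {81, 82, 83}, {24, 25, 26} × {81, 82}, {24, 25, 26} × {81, 83}, {24, 25, 26} × {82, 83}, {24, 25, 26} × {81, 82, 83}}; |τ_{X×Y}| = 216.

Enumerate products U × V with U ∈ τ_X, V ∈ τ_Y (deduplicated):
  ∅ × ∅ = {} (∅)
  {24} × {81} = {(24,81)}
  {24} × {82} = {(24,82)}
  {24} × {83} = {(24,83)}
  {25} × {81} = {(25,81)}
  {25} × {82} = {(25,82)}
  {25} × {83} = {(25,83)}
  {24} × {81, 82} = {(24,81), (24,82)}
  {24} × {81, 83} = {(24,81), (24,83)}
  {24, 25} × {81} = {(24,81), (25,81)}
  {24, 26} × {81} = {(24,81), (26,81)}
  {24} × {82, 83} = {(24,82), (24,83)}
  {24, 25} × {82} = {(24,82), (25,82)}
  {24, 26} × {82} = {(24,82), (26,82)}
  {24, 25} × {83} = {(24,83), (25,83)}
  {24, 26} × {83} = {(24,83), (26,83)}
  {25} × {81, 82} = {(25,81), (25,82)}
  {25} × {81, 83} = {(25,81), (25,83)}
  {25} × {82, 83} = {(25,82), (25,83)}
  {24} × {81, 82, 83} = {(24,81), (24,82), (24,83)}
  {24, 25, 26} × {81} = {(24,81), (25,81), (26,81)}
  {24, 25, 26} × {82} = {(24,82), (25,82), (26,82)}
  {24, 25, 26} × {83} = {(24,83), (25,83), (26,83)}
  {25} × {81, 82, 83} = {(25,81), (25,82), (25,83)}
  {24, 25} × {81, 82} = {(24,81), (24,82), (25,81), (25,82)}
  {24, 26} × {81, 82} = {(24,81), (24,82), (26,81), (26,82)}
  {24, 25} × {81, 83} = {(24,81), (24,83), (25,81), (25,83)}
  {24, 26} × {81, 83} = {(24,81), (24,83), (26,81), (26,83)}
  {24, 25} × {82, 83} = {(24,82), (24,83), (25,82), (25,83)}
  {24, 26} × {82, 83} = {(24,82), (24,83), (26,82), (26,83)}
  {24, 25} × {81, 82, 83} = {(24,81), (24,82), (24,83), (25,81), (25,82), (25,83)}
  {24, 26} × {81, 82, 83} = {(24,81), (24,82), (24,83), (26,81), (26,82), (26,83)}
  {24, 25, 26} × {81, 82} = {(24,81), (24,82), (25,81), (25,82), (26,81), (26,82)}
  {24, 25, 26} × {81, 83} = {(24,81), (24,83), (25,81), (25,83), (26,81), (26,83)}
  {24, 25, 26} × {82, 83} = {(24,82), (24,83), (25,82), (25,83), (26,82), (26,83)}
  {24, 25, 26} × {81, 82, 83} = {(24,81), (24,82), (24,83), (25,81), (25,82), (25,83), (26,81), (26,82), (26,83)}
These 36 distinct sets form the basis B.
Close under arbitrary unions to get τ_{X×Y}; counting gives |τ_{X×Y}| = 216.


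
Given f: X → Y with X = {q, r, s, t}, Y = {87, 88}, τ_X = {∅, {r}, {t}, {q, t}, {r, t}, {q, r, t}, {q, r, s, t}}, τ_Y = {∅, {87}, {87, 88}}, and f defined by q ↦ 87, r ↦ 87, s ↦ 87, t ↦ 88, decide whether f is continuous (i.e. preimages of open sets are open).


f is NOT continuous.

Compute f^{-1}(U) for each U ∈ τ_Y:
  U = ∅: f^{-1}(U) = ∅ ∈ τ_X ✓.
  U = {87}: f^{-1}(U) = {q, r, s} ∉ τ_X ✗.
  U = {87, 88}: f^{-1}(U) = {q, r, s, t} ∈ τ_X ✓.
Found U = {87} with f^{-1}(U) = {q, r, s} not in τ_X. Therefore f is NOT continuous.


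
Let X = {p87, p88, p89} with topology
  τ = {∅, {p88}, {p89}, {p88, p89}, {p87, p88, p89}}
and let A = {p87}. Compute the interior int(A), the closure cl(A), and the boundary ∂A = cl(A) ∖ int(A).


int(A) = ∅, cl(A) = {p87}, ∂A = {p87}.

Closed sets in (X, τ) are complements of opens:
  closed(X, τ) = {∅, {p87}, {p87, p88}, {p87, p89}, {p87, p88, p89}}.
int(A) = ⋃ {U ∈ τ : U ⊆ A}. Opens contained in A: ∅.
Taking the union of these: int(A) = ∅.
cl(A) = ⋂ {C closed : A ⊆ C}. Closed sets containing A: {p87}, {p87, p88}, {p87, p89}, {p87, p88, p89}.
Intersecting these: cl(A) = {p87}.
∂A = cl(A) ∖ int(A) = {p87} ∖ ∅ = {p87}.


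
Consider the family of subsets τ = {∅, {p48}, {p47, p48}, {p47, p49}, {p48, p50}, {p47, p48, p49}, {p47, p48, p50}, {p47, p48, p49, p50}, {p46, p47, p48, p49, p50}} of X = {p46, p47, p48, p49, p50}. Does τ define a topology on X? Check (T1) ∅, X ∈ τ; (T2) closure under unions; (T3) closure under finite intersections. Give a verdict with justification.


τ is NOT a topology on X.

Axiom (T1): ∅ ∈ τ? Yes; X ∈ τ? Yes.
Axiom (T2/T3): check pairwise unions and intersections of members of τ.
Counterexample for (T3): {p47, p48} ∩ {p47, p49} = {p47} ∉ τ. Therefore τ is NOT a topology.
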